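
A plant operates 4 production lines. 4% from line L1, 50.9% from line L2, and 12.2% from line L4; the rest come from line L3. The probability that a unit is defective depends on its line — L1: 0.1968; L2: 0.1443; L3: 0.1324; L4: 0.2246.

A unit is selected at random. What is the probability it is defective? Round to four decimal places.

P(L3) = 1 − (0.04 + 0.509 + 0.122) = 0.329.
P(D) = P(D|L1)·P(L1) + P(D|L2)·P(L2) + P(D|L3)·P(L3) + P(D|L4)·P(L4)
      = 0.1968·0.04 + 0.1443·0.509 + 0.1324·0.329 + 0.2246·0.122
      = 0.007872 + 0.0734487 + 0.0435596 + 0.0274012 = 0.1522815

P(D) ≈ 0.1523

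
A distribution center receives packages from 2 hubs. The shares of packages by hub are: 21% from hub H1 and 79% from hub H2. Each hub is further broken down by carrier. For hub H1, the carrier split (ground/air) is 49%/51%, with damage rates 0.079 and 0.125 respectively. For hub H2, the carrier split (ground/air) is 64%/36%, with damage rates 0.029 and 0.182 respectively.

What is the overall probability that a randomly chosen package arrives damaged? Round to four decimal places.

P(D|H1) = 0.49·0.079 + 0.51·0.125 = 0.03871 + 0.06375 = 0.10246
P(D|H2) = 0.64·0.029 + 0.36·0.182 = 0.01856 + 0.06552 = 0.08408
Then overall,
P(D) = 0.21·0.10246 + 0.79·0.08408
      = 0.0215166 + 0.0664232 = 0.0879398

0.0879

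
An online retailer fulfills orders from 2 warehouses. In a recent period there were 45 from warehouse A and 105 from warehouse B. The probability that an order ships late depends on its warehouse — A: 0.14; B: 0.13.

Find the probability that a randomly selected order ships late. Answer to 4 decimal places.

Total: 45 + 105 = 150.
P(A) = 45/150 = 0.3. P(B) = 105/150 = 0.7.
Using total probability over the partition,
P(L) = P(L|A)·P(A) + P(L|B)·P(B)
      = 0.14·0.3 + 0.13·0.7
      = 0.042 + 0.091 = 0.133

P(L) ≈ 0.1330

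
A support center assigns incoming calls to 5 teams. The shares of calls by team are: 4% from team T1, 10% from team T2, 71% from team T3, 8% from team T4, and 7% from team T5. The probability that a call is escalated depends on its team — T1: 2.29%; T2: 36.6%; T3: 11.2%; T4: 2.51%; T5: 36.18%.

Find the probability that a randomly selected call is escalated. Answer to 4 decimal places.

P(E) ≈ 0.1444

Summing over the partition,
P(E) = P(E|T1)·P(T1) + P(E|T2)·P(T2) + P(E|T3)·P(T3) + P(E|T4)·P(T4) + P(E|T5)·P(T5)
      = 0.0229·0.04 + 0.366·0.1 + 0.112·0.71 + 0.0251·0.08 + 0.3618·0.07
      = 0.000916 + 0.0366 + 0.07952 + 0.002008 + 0.025326 = 0.14437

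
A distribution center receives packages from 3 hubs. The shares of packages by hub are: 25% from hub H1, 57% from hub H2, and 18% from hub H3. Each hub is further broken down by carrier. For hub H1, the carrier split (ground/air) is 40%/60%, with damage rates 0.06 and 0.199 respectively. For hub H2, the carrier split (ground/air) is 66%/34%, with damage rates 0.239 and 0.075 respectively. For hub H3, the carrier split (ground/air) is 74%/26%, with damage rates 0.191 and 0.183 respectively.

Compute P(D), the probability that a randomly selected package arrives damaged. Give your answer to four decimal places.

P(D) ≈ 0.1743

P(D|H1) = 0.4·0.06 + 0.6·0.199 = 0.024 + 0.1194 = 0.1434
P(D|H2) = 0.66·0.239 + 0.34·0.075 = 0.15774 + 0.0255 = 0.18324
P(D|H3) = 0.74·0.191 + 0.26·0.183 = 0.14134 + 0.04758 = 0.18892
By total probability over the outer partition,
P(D) = 0.25·0.1434 + 0.57·0.18324 + 0.18·0.18892
      = 0.03585 + 0.1044468 + 0.0340056 = 0.1743024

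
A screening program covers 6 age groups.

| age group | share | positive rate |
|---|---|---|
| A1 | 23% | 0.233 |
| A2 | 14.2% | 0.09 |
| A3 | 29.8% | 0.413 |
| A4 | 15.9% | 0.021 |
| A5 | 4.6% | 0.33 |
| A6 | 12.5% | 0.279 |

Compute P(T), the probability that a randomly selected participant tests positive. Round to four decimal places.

P(T) = P(T|A1)·P(A1) + P(T|A2)·P(A2) + P(T|A3)·P(A3) + P(T|A4)·P(A4) + P(T|A5)·P(A5) + P(T|A6)·P(A6)
      = 0.233·0.23 + 0.09·0.142 + 0.413·0.298 + 0.021·0.159 + 0.33·0.046 + 0.279·0.125
      = 0.05359 + 0.01278 + 0.123074 + 0.003339 + 0.01518 + 0.034875 = 0.242838

0.2428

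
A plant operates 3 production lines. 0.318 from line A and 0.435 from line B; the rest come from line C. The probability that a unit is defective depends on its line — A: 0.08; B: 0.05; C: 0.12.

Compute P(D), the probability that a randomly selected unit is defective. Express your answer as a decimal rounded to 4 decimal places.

0.0768

P(C) = 1 − (0.318 + 0.435) = 0.247.
P(D) = P(D|A)·P(A) + P(D|B)·P(B) + P(D|C)·P(C)
      = 0.08·0.318 + 0.05·0.435 + 0.12·0.247
      = 0.02544 + 0.02175 + 0.02964 = 0.07683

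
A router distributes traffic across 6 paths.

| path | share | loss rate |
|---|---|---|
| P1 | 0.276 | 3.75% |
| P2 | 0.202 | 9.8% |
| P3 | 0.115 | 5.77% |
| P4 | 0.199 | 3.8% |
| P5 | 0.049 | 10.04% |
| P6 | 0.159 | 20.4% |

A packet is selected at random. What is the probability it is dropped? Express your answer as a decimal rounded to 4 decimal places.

P(L) ≈ 0.0817

P(L) = P(L|P1)·P(P1) + P(L|P2)·P(P2) + P(L|P3)·P(P3) + P(L|P4)·P(P4) + P(L|P5)·P(P5) + P(L|P6)·P(P6)
      = 0.0375·0.276 + 0.098·0.202 + 0.0577·0.115 + 0.038·0.199 + 0.1004·0.049 + 0.204·0.159
      = 0.01035 + 0.019796 + 0.0066355 + 0.007562 + 0.0049196 + 0.032436 = 0.0816991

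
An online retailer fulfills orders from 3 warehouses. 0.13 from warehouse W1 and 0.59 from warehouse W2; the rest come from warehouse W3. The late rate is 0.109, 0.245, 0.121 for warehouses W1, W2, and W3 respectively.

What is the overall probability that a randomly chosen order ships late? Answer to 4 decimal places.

0.1926

P(W3) = 1 − (0.13 + 0.59) = 0.28.
P(L) = P(L|W1)·P(W1) + P(L|W2)·P(W2) + P(L|W3)·P(W3)
      = 0.109·0.13 + 0.245·0.59 + 0.121·0.28
      = 0.01417 + 0.14455 + 0.03388 = 0.1926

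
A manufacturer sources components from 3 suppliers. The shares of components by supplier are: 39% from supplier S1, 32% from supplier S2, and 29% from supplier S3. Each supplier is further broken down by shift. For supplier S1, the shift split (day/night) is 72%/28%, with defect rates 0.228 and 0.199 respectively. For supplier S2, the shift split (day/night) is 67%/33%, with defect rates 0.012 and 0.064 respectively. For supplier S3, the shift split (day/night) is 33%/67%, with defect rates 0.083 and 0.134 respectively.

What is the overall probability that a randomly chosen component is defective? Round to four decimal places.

0.1291

P(D|S1) = 0.72·0.228 + 0.28·0.199 = 0.16416 + 0.05572 = 0.21988
P(D|S2) = 0.67·0.012 + 0.33·0.064 = 0.00804 + 0.02112 = 0.02916
P(D|S3) = 0.33·0.083 + 0.67·0.134 = 0.02739 + 0.08978 = 0.11717
By total probability over the outer partition,
P(D) = 0.39·0.21988 + 0.32·0.02916 + 0.29·0.11717
      = 0.0857532 + 0.0093312 + 0.0339793 = 0.1290637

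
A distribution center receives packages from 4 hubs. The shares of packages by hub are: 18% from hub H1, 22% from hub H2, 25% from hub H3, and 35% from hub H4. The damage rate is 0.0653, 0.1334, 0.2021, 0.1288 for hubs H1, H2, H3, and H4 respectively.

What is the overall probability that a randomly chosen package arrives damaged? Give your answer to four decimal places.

Summing over the partition,
P(D) = P(D|H1)·P(H1) + P(D|H2)·P(H2) + P(D|H3)·P(H3) + P(D|H4)·P(H4)
      = 0.0653·0.18 + 0.1334·0.22 + 0.2021·0.25 + 0.1288·0.35
      = 0.011754 + 0.029348 + 0.050525 + 0.04508 = 0.136707

P(D) ≈ 0.1367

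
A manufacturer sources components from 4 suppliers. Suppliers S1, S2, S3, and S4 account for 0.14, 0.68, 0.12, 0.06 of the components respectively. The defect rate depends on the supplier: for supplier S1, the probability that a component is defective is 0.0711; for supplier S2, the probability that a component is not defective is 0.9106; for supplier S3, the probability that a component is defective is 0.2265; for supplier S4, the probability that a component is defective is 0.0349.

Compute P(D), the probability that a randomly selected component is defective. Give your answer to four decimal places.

0.1000

P(D|S2) = 1 − 0.9106 = 0.0894.
By the law of total probability,
P(D) = P(D|S1)·P(S1) + P(D|S2)·P(S2) + P(D|S3)·P(S3) + P(D|S4)·P(S4)
      = 0.0711·0.14 + 0.0894·0.68 + 0.2265·0.12 + 0.0349·0.06
      = 0.009954 + 0.060792 + 0.02718 + 0.002094 = 0.10002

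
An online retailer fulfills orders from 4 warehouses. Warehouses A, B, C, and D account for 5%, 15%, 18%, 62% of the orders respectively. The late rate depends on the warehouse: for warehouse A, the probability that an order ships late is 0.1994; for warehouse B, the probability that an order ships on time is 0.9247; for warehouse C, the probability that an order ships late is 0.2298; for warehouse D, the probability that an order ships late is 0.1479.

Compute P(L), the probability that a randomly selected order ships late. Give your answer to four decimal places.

P(L|B) = 1 − 0.9247 = 0.0753.
Summing over the partition,
P(L) = P(L|A)·P(A) + P(L|B)·P(B) + P(L|C)·P(C) + P(L|D)·P(D)
      = 0.1994·0.05 + 0.0753·0.15 + 0.2298·0.18 + 0.1479·0.62
      = 0.00997 + 0.011295 + 0.041364 + 0.091698 = 0.154327

0.1543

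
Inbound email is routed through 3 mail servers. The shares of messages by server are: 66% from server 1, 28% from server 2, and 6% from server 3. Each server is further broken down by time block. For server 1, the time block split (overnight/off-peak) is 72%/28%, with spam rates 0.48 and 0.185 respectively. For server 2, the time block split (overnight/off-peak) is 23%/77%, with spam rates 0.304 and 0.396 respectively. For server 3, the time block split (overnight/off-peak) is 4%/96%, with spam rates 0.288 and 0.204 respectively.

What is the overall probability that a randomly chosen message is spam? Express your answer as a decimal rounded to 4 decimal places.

P(S|1) = 0.72·0.48 + 0.28·0.185 = 0.3456 + 0.0518 = 0.3974
P(S|2) = 0.23·0.304 + 0.77·0.396 = 0.06992 + 0.30492 = 0.37484
P(S|3) = 0.04·0.288 + 0.96·0.204 = 0.01152 + 0.19584 = 0.20736
By total probability over the outer partition,
P(S) = 0.66·0.3974 + 0.28·0.37484 + 0.06·0.20736
      = 0.262284 + 0.1049552 + 0.0124416 = 0.3796808

0.3797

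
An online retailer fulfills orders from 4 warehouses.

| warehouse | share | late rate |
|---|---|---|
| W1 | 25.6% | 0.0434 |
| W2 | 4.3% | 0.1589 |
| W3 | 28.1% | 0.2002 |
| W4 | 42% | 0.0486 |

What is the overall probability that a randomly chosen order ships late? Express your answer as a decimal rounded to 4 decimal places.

By the law of total probability,
P(L) = P(L|W1)·P(W1) + P(L|W2)·P(W2) + P(L|W3)·P(W3) + P(L|W4)·P(W4)
      = 0.0434·0.256 + 0.1589·0.043 + 0.2002·0.281 + 0.0486·0.42
      = 0.0111104 + 0.0068327 + 0.0562562 + 0.020412 = 0.0946113

P(L) ≈ 0.0946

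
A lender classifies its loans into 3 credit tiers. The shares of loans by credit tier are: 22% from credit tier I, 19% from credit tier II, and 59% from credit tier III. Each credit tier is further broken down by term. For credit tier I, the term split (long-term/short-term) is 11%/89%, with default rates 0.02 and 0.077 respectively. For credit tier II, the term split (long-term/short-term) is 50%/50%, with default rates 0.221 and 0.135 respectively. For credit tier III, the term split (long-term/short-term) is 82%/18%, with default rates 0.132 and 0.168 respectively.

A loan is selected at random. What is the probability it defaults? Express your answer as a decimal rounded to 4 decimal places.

P(D) ≈ 0.1311

P(D|I) = 0.11·0.02 + 0.89·0.077 = 0.0022 + 0.06853 = 0.07073
P(D|II) = 0.5·0.221 + 0.5·0.135 = 0.1105 + 0.0675 = 0.178
P(D|III) = 0.82·0.132 + 0.18·0.168 = 0.10824 + 0.03024 = 0.13848
Then overall,
P(D) = 0.22·0.07073 + 0.19·0.178 + 0.59·0.13848
      = 0.0155606 + 0.03382 + 0.0817032 = 0.1310838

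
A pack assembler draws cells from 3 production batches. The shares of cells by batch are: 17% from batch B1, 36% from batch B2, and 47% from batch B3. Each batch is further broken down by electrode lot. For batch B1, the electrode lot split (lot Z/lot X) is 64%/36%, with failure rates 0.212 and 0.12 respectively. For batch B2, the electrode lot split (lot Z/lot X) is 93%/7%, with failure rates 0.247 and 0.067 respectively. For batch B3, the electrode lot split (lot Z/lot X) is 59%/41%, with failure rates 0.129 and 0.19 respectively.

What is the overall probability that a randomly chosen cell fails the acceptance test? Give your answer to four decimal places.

0.1872

P(F|B1) = 0.64·0.212 + 0.36·0.12 = 0.13568 + 0.0432 = 0.17888
P(F|B2) = 0.93·0.247 + 0.07·0.067 = 0.22971 + 0.00469 = 0.2344
P(F|B3) = 0.59·0.129 + 0.41·0.19 = 0.07611 + 0.0779 = 0.15401
Then overall,
P(F) = 0.17·0.17888 + 0.36·0.2344 + 0.47·0.15401
      = 0.0304096 + 0.084384 + 0.0723847 = 0.1871783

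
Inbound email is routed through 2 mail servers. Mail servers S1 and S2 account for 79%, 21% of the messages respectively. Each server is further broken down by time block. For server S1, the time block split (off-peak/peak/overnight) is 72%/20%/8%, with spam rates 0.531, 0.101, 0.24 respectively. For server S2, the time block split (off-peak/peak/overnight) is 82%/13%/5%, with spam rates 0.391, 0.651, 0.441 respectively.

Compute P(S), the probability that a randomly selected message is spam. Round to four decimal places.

0.4229

P(S|S1) = 0.72·0.531 + 0.2·0.101 + 0.08·0.24 = 0.38232 + 0.0202 + 0.0192 = 0.42172
P(S|S2) = 0.82·0.391 + 0.13·0.651 + 0.05·0.441 = 0.32062 + 0.08463 + 0.02205 = 0.4273
Then overall,
P(S) = 0.79·0.42172 + 0.21·0.4273
      = 0.3331588 + 0.089733 = 0.4228918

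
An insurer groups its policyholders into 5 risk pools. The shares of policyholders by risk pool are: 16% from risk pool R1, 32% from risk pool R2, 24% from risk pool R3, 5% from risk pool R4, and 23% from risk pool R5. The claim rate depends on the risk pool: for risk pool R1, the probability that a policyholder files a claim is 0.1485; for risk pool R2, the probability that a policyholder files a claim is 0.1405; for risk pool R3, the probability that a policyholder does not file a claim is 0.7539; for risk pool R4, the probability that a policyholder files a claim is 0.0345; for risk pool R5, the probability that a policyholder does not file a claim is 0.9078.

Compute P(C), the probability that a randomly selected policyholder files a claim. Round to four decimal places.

P(C|R3) = 1 − 0.7539 = 0.2461.
P(C|R5) = 1 − 0.9078 = 0.0922.
By the law of total probability,
P(C) = P(C|R1)·P(R1) + P(C|R2)·P(R2) + P(C|R3)·P(R3) + P(C|R4)·P(R4) + P(C|R5)·P(R5)
      = 0.1485·0.16 + 0.1405·0.32 + 0.2461·0.24 + 0.0345·0.05 + 0.0922·0.23
      = 0.02376 + 0.04496 + 0.059064 + 0.001725 + 0.021206 = 0.150715

P(C) ≈ 0.1507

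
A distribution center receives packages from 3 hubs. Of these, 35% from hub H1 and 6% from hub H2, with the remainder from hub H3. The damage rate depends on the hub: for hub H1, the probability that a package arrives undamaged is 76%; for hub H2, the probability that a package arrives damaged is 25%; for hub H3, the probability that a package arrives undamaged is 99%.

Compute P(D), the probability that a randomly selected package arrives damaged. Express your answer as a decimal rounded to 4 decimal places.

0.1049

P(H3) = 1 − (0.35 + 0.06) = 0.59.
P(D|H1) = 1 − 0.76 = 0.24.
P(D|H3) = 1 − 0.99 = 0.01.
P(D) = P(D|H1)·P(H1) + P(D|H2)·P(H2) + P(D|H3)·P(H3)
      = 0.24·0.35 + 0.25·0.06 + 0.01·0.59
      = 0.084 + 0.015 + 0.0059 = 0.1049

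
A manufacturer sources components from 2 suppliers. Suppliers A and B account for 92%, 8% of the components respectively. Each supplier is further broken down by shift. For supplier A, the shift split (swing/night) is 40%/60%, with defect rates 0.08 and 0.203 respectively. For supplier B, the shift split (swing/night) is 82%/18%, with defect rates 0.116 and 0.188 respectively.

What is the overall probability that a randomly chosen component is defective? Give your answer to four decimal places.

P(D|A) = 0.4·0.08 + 0.6·0.203 = 0.032 + 0.1218 = 0.1538
P(D|B) = 0.82·0.116 + 0.18·0.188 = 0.09512 + 0.03384 = 0.12896
By total probability over the outer partition,
P(D) = 0.92·0.1538 + 0.08·0.12896
      = 0.141496 + 0.0103168 = 0.1518128

0.1518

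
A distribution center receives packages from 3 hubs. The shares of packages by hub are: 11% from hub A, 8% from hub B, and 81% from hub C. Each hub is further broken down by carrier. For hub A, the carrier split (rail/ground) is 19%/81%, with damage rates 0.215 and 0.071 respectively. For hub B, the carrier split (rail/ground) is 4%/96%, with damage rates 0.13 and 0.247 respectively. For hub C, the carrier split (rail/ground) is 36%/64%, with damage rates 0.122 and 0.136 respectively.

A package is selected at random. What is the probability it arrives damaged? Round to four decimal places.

P(D|A) = 0.19·0.215 + 0.81·0.071 = 0.04085 + 0.05751 = 0.09836
P(D|B) = 0.04·0.13 + 0.96·0.247 = 0.0052 + 0.23712 = 0.24232
P(D|C) = 0.36·0.122 + 0.64·0.136 = 0.04392 + 0.08704 = 0.13096
By total probability over the outer partition,
P(D) = 0.11·0.09836 + 0.08·0.24232 + 0.81·0.13096
      = 0.0108196 + 0.0193856 + 0.1060776 = 0.1362828

0.1363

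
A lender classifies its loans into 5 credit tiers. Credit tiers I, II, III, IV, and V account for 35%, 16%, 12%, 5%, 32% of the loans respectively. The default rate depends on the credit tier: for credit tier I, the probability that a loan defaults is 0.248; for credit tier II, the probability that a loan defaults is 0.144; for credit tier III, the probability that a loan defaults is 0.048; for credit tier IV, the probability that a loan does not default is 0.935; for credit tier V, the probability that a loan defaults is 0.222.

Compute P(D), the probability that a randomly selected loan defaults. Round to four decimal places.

P(D|IV) = 1 − 0.935 = 0.065.
By the law of total probability,
P(D) = P(D|I)·P(I) + P(D|II)·P(II) + P(D|III)·P(III) + P(D|IV)·P(IV) + P(D|V)·P(V)
      = 0.248·0.35 + 0.144·0.16 + 0.048·0.12 + 0.065·0.05 + 0.222·0.32
      = 0.0868 + 0.02304 + 0.00576 + 0.00325 + 0.07104 = 0.18989

P(D) ≈ 0.1899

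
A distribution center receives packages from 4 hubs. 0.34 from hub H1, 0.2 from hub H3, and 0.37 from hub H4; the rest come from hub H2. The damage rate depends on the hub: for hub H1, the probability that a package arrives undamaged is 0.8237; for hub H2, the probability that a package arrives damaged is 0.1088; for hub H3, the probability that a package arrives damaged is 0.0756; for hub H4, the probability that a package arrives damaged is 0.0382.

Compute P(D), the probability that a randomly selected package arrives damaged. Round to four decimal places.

0.0990

P(H2) = 1 − (0.34 + 0.2 + 0.37) = 0.09.
P(D|H1) = 1 − 0.8237 = 0.1763.
P(D) = P(D|H1)·P(H1) + P(D|H2)·P(H2) + P(D|H3)·P(H3) + P(D|H4)·P(H4)
      = 0.1763·0.34 + 0.1088·0.09 + 0.0756·0.2 + 0.0382·0.37
      = 0.059942 + 0.009792 + 0.01512 + 0.014134 = 0.098988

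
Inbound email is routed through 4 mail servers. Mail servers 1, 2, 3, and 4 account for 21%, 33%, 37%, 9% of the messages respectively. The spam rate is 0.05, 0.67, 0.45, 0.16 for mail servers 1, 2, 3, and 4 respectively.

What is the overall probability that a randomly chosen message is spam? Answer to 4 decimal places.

0.4125

P(S) = P(S|1)·P(1) + P(S|2)·P(2) + P(S|3)·P(3) + P(S|4)·P(4)
      = 0.05·0.21 + 0.67·0.33 + 0.45·0.37 + 0.16·0.09
      = 0.0105 + 0.2211 + 0.1665 + 0.0144 = 0.4125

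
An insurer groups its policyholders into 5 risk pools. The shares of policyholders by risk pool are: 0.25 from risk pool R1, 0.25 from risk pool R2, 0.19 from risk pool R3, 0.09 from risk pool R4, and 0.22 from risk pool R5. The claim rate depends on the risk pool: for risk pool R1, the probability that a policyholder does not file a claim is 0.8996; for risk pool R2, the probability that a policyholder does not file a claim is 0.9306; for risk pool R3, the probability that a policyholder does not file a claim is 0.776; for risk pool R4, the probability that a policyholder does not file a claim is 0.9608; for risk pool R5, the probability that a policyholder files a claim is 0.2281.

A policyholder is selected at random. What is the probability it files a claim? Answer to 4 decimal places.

P(C) ≈ 0.1387

P(C|R1) = 1 − 0.8996 = 0.1004.
P(C|R2) = 1 − 0.9306 = 0.0694.
P(C|R3) = 1 − 0.776 = 0.224.
P(C|R4) = 1 − 0.9608 = 0.0392.
Using total probability over the partition,
P(C) = P(C|R1)·P(R1) + P(C|R2)·P(R2) + P(C|R3)·P(R3) + P(C|R4)·P(R4) + P(C|R5)·P(R5)
      = 0.1004·0.25 + 0.0694·0.25 + 0.224·0.19 + 0.0392·0.09 + 0.2281·0.22
      = 0.0251 + 0.01735 + 0.04256 + 0.003528 + 0.050182 = 0.13872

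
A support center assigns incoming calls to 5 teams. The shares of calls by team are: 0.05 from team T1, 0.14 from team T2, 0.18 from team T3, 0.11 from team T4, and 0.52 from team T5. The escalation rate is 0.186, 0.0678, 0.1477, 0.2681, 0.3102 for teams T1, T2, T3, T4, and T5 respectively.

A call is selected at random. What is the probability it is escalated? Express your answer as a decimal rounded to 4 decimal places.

P(E) = P(E|T1)·P(T1) + P(E|T2)·P(T2) + P(E|T3)·P(T3) + P(E|T4)·P(T4) + P(E|T5)·P(T5)
      = 0.186·0.05 + 0.0678·0.14 + 0.1477·0.18 + 0.2681·0.11 + 0.3102·0.52
      = 0.0093 + 0.009492 + 0.026586 + 0.029491 + 0.161304 = 0.236173

P(E) ≈ 0.2362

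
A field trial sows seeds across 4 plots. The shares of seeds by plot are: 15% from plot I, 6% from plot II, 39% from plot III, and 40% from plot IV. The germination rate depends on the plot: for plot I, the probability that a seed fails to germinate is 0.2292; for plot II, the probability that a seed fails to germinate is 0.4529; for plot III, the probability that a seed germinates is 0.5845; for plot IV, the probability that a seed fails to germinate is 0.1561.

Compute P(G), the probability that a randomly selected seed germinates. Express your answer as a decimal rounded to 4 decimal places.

0.7140

P(G|I) = 1 − 0.2292 = 0.7708.
P(G|II) = 1 − 0.4529 = 0.5471.
P(G|IV) = 1 − 0.1561 = 0.8439.
P(G) = P(G|I)·P(I) + P(G|II)·P(II) + P(G|III)·P(III) + P(G|IV)·P(IV)
      = 0.7708·0.15 + 0.5471·0.06 + 0.5845·0.39 + 0.8439·0.4
      = 0.11562 + 0.032826 + 0.227955 + 0.33756 = 0.713961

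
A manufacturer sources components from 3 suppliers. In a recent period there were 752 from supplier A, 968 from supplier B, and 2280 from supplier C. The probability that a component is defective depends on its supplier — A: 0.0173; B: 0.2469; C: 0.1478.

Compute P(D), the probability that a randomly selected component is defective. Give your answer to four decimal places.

Total: 752 + 968 + 2280 = 4000.
P(A) = 752/4000 = 0.188. P(B) = 968/4000 = 0.242. P(C) = 2280/4000 = 0.57.
Using total probability over the partition,
P(D) = P(D|A)·P(A) + P(D|B)·P(B) + P(D|C)·P(C)
      = 0.0173·0.188 + 0.2469·0.242 + 0.1478·0.57
      = 0.0032524 + 0.0597498 + 0.084246 = 0.1472482

P(D) ≈ 0.1472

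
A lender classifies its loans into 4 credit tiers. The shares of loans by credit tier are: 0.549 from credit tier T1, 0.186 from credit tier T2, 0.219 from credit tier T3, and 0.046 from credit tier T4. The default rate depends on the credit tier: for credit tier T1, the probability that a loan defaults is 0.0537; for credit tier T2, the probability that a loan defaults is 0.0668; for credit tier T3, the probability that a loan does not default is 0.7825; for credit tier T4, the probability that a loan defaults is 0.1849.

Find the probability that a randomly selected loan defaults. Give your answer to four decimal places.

P(D|T3) = 1 − 0.7825 = 0.2175.
By the law of total probability,
P(D) = P(D|T1)·P(T1) + P(D|T2)·P(T2) + P(D|T3)·P(T3) + P(D|T4)·P(T4)
      = 0.0537·0.549 + 0.0668·0.186 + 0.2175·0.219 + 0.1849·0.046
      = 0.0294813 + 0.0124248 + 0.0476325 + 0.0085054 = 0.098044

0.0980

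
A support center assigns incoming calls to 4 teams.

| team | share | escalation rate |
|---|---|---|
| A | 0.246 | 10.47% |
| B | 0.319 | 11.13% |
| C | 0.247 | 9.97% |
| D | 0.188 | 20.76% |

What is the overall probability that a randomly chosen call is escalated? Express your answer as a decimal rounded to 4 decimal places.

P(E) ≈ 0.1249

P(E) = P(E|A)·P(A) + P(E|B)·P(B) + P(E|C)·P(C) + P(E|D)·P(D)
      = 0.1047·0.246 + 0.1113·0.319 + 0.0997·0.247 + 0.2076·0.188
      = 0.0257562 + 0.0355047 + 0.0246259 + 0.0390288 = 0.1249156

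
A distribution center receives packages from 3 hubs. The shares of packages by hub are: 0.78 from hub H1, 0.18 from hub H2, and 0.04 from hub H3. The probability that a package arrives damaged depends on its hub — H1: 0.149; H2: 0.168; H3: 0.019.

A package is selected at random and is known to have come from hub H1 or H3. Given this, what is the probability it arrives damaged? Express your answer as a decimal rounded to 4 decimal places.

P(D|S) ≈ 0.1427

Let S = {H1, H3}.
P(S) = 0.78 + 0.04 = 0.82.
P(D ∩ S) = 0.149·0.78 + 0.019·0.04 = 0.11622 + 0.00076 = 0.11698.
P(D | S) = 0.11698 / 0.82 = 0.142659…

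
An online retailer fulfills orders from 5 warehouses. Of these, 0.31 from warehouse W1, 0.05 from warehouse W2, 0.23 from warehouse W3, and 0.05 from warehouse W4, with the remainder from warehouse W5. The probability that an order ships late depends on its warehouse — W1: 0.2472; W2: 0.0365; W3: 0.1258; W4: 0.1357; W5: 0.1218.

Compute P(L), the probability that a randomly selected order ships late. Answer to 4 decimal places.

P(L) ≈ 0.1580

P(W5) = 1 − (0.31 + 0.05 + 0.23 + 0.05) = 0.36.
P(L) = P(L|W1)·P(W1) + P(L|W2)·P(W2) + P(L|W3)·P(W3) + P(L|W4)·P(W4) + P(L|W5)·P(W5)
      = 0.2472·0.31 + 0.0365·0.05 + 0.1258·0.23 + 0.1357·0.05 + 0.1218·0.36
      = 0.076632 + 0.001825 + 0.028934 + 0.006785 + 0.043848 = 0.158024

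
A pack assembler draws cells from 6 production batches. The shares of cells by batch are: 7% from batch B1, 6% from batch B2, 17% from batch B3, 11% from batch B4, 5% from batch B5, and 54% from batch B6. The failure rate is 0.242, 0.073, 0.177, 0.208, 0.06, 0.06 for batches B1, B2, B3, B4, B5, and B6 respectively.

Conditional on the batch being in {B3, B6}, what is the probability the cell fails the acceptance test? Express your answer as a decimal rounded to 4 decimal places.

Let S = {B3, B6}.
P(S) = 0.17 + 0.54 = 0.71.
P(F ∩ S) = 0.177·0.17 + 0.06·0.54 = 0.03009 + 0.0324 = 0.06249.
P(F | S) = 0.06249 / 0.71 = 0.088014…

0.0880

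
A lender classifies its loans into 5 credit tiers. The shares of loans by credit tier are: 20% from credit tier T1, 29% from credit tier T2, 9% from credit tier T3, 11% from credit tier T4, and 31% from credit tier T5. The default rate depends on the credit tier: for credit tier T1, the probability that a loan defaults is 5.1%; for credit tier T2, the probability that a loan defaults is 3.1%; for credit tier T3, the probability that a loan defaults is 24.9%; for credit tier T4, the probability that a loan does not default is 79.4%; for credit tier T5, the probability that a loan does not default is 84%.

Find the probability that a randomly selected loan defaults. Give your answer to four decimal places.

P(D|T4) = 1 − 0.794 = 0.206.
P(D|T5) = 1 − 0.84 = 0.16.
P(D) = P(D|T1)·P(T1) + P(D|T2)·P(T2) + P(D|T3)·P(T3) + P(D|T4)·P(T4) + P(D|T5)·P(T5)
      = 0.051·0.2 + 0.031·0.29 + 0.249·0.09 + 0.206·0.11 + 0.16·0.31
      = 0.0102 + 0.00899 + 0.02241 + 0.02266 + 0.0496 = 0.11386

P(D) ≈ 0.1139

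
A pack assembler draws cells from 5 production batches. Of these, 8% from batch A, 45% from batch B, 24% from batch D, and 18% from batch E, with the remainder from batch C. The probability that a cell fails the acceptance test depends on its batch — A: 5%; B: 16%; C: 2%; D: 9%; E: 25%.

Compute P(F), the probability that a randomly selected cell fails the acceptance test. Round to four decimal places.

P(C) = 1 − (0.08 + 0.45 + 0.24 + 0.18) = 0.05.
P(F) = P(F|A)·P(A) + P(F|B)·P(B) + P(F|C)·P(C) + P(F|D)·P(D) + P(F|E)·P(E)
      = 0.05·0.08 + 0.16·0.45 + 0.02·0.05 + 0.09·0.24 + 0.25·0.18
      = 0.004 + 0.072 + 0.001 + 0.0216 + 0.045 = 0.1436

0.1436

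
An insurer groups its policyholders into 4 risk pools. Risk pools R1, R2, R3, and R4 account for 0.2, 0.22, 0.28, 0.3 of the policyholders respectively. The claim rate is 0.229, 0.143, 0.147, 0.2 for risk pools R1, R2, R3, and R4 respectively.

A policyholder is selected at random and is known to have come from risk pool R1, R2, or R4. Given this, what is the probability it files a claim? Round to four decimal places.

Let S = {R1, R2, R4}.
P(S) = 0.2 + 0.22 + 0.3 = 0.72.
P(C ∩ S) = 0.229·0.2 + 0.143·0.22 + 0.2·0.3 = 0.0458 + 0.03146 + 0.06 = 0.13726.
P(C | S) = 0.13726 / 0.72 = 0.190639…

0.1906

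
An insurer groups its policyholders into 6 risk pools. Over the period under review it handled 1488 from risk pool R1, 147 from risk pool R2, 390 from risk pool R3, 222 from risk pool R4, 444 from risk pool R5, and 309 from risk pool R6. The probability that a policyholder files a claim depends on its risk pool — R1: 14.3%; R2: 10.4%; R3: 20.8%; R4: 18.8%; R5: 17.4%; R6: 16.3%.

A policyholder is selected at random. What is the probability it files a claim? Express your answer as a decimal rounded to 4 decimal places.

Total: 1488 + 147 + 390 + 222 + 444 + 309 = 3000.
P(R1) = 1488/3000 = 0.496. P(R2) = 147/3000 = 0.049. P(R3) = 390/3000 = 0.13. P(R4) = 222/3000 = 0.074. P(R5) = 444/3000 = 0.148. P(R6) = 309/3000 = 0.103.
P(C) = P(C|R1)·P(R1) + P(C|R2)·P(R2) + P(C|R3)·P(R3) + P(C|R4)·P(R4) + P(C|R5)·P(R5) + P(C|R6)·P(R6)
      = 0.143·0.496 + 0.104·0.049 + 0.208·0.13 + 0.188·0.074 + 0.174·0.148 + 0.163·0.103
      = 0.070928 + 0.005096 + 0.02704 + 0.013912 + 0.025752 + 0.016789 = 0.159517

P(C) ≈ 0.1595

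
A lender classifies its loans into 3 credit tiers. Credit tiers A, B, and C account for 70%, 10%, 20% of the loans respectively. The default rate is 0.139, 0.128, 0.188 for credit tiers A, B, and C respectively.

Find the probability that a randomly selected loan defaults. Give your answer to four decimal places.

Using total probability over the partition,
P(D) = P(D|A)·P(A) + P(D|B)·P(B) + P(D|C)·P(C)
      = 0.139·0.7 + 0.128·0.1 + 0.188·0.2
      = 0.0973 + 0.0128 + 0.0376 = 0.1477

P(D) ≈ 0.1477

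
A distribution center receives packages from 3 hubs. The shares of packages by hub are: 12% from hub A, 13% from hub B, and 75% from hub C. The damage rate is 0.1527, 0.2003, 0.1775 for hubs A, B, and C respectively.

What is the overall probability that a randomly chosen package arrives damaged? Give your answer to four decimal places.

P(D) = P(D|A)·P(A) + P(D|B)·P(B) + P(D|C)·P(C)
      = 0.1527·0.12 + 0.2003·0.13 + 0.1775·0.75
      = 0.018324 + 0.026039 + 0.133125 = 0.177488

0.1775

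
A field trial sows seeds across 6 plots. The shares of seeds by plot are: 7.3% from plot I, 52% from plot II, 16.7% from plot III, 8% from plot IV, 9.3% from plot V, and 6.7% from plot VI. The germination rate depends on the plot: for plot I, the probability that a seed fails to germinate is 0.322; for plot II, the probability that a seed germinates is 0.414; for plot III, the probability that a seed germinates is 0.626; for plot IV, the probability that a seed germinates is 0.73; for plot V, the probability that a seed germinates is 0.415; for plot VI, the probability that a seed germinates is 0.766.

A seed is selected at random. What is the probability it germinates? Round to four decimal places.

P(G|I) = 1 − 0.322 = 0.678.
P(G) = P(G|I)·P(I) + P(G|II)·P(II) + P(G|III)·P(III) + P(G|IV)·P(IV) + P(G|V)·P(V) + P(G|VI)·P(VI)
      = 0.678·0.073 + 0.414·0.52 + 0.626·0.167 + 0.73·0.08 + 0.415·0.093 + 0.766·0.067
      = 0.049494 + 0.21528 + 0.104542 + 0.0584 + 0.038595 + 0.051322 = 0.517633

0.5176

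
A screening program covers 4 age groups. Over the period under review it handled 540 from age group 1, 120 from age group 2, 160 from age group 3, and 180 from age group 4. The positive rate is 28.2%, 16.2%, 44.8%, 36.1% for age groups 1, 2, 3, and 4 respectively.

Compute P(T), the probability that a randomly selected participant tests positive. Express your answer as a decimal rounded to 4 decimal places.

Total: 540 + 120 + 160 + 180 = 1000.
P(1) = 540/1000 = 0.54. P(2) = 120/1000 = 0.12. P(3) = 160/1000 = 0.16. P(4) = 180/1000 = 0.18.
P(T) = P(T|1)·P(1) + P(T|2)·P(2) + P(T|3)·P(3) + P(T|4)·P(4)
      = 0.282·0.54 + 0.162·0.12 + 0.448·0.16 + 0.361·0.18
      = 0.15228 + 0.01944 + 0.07168 + 0.06498 = 0.30838

P(T) ≈ 0.3084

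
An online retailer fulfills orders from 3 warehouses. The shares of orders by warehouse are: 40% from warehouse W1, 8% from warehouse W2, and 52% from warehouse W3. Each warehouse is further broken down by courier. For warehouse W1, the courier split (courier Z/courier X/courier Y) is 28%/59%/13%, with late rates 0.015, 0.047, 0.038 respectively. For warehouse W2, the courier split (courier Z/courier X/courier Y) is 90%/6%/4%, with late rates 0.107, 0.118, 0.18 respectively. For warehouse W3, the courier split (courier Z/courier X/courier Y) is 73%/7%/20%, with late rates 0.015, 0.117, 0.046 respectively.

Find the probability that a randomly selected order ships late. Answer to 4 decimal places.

P(L|W1) = 0.28·0.015 + 0.59·0.047 + 0.13·0.038 = 0.0042 + 0.02773 + 0.00494 = 0.03687
P(L|W2) = 0.9·0.107 + 0.06·0.118 + 0.04·0.18 = 0.0963 + 0.00708 + 0.0072 = 0.11058
P(L|W3) = 0.73·0.015 + 0.07·0.117 + 0.2·0.046 = 0.01095 + 0.00819 + 0.0092 = 0.02834
Then overall,
P(L) = 0.4·0.03687 + 0.08·0.11058 + 0.52·0.02834
      = 0.014748 + 0.0088464 + 0.0147368 = 0.0383312

P(L) ≈ 0.0383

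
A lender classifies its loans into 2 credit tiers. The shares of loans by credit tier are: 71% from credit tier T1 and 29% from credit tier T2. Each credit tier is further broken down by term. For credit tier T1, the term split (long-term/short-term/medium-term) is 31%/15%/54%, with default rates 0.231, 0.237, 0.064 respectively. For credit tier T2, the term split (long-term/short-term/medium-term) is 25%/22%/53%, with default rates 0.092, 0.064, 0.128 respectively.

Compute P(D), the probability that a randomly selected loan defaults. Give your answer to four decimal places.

P(D) ≈ 0.1310

P(D|T1) = 0.31·0.231 + 0.15·0.237 + 0.54·0.064 = 0.07161 + 0.03555 + 0.03456 = 0.14172
P(D|T2) = 0.25·0.092 + 0.22·0.064 + 0.53·0.128 = 0.023 + 0.01408 + 0.06784 = 0.10492
Then overall,
P(D) = 0.71·0.14172 + 0.29·0.10492
      = 0.1006212 + 0.0304268 = 0.131048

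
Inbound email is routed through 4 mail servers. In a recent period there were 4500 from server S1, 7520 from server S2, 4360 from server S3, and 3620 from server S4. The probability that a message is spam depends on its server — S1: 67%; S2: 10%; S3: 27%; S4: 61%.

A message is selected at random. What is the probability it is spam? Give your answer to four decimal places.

Total: 4500 + 7520 + 4360 + 3620 = 20000.
P(S1) = 4500/20000 = 0.225. P(S2) = 7520/20000 = 0.376. P(S3) = 4360/20000 = 0.218. P(S4) = 3620/20000 = 0.181.
Summing over the partition,
P(S) = P(S|S1)·P(S1) + P(S|S2)·P(S2) + P(S|S3)·P(S3) + P(S|S4)·P(S4)
      = 0.67·0.225 + 0.1·0.376 + 0.27·0.218 + 0.61·0.181
      = 0.15075 + 0.0376 + 0.05886 + 0.11041 = 0.35762

0.3576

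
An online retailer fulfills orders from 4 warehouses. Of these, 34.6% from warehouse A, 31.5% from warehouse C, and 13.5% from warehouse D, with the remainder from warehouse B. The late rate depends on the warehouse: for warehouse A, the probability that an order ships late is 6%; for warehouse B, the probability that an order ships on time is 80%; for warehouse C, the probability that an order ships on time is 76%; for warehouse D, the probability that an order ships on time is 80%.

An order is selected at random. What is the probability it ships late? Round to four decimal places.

P(B) = 1 − (0.346 + 0.315 + 0.135) = 0.204.
P(L|B) = 1 − 0.8 = 0.2.
P(L|C) = 1 − 0.76 = 0.24.
P(L|D) = 1 − 0.8 = 0.2.
Summing over the partition,
P(L) = P(L|A)·P(A) + P(L|B)·P(B) + P(L|C)·P(C) + P(L|D)·P(D)
      = 0.06·0.346 + 0.2·0.204 + 0.24·0.315 + 0.2·0.135
      = 0.02076 + 0.0408 + 0.0756 + 0.027 = 0.16416

0.1642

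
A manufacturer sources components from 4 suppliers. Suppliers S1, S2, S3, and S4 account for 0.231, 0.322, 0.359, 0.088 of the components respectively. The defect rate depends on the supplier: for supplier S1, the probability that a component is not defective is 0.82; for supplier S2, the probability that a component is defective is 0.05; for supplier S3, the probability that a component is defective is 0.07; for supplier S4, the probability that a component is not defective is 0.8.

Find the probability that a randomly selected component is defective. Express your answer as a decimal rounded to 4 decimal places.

0.1004

P(D|S1) = 1 − 0.82 = 0.18.
P(D|S4) = 1 − 0.8 = 0.2.
By the law of total probability,
P(D) = P(D|S1)·P(S1) + P(D|S2)·P(S2) + P(D|S3)·P(S3) + P(D|S4)·P(S4)
      = 0.18·0.231 + 0.05·0.322 + 0.07·0.359 + 0.2·0.088
      = 0.04158 + 0.0161 + 0.02513 + 0.0176 = 0.10041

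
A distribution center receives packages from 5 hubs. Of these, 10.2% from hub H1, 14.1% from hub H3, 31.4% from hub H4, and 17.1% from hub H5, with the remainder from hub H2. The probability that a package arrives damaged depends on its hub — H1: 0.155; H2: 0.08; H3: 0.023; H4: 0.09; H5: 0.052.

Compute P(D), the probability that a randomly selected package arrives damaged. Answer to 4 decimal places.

P(H2) = 1 − (0.102 + 0.141 + 0.314 + 0.171) = 0.272.
Summing over the partition,
P(D) = P(D|H1)·P(H1) + P(D|H2)·P(H2) + P(D|H3)·P(H3) + P(D|H4)·P(H4) + P(D|H5)·P(H5)
      = 0.155·0.102 + 0.08·0.272 + 0.023·0.141 + 0.09·0.314 + 0.052·0.171
      = 0.01581 + 0.02176 + 0.003243 + 0.02826 + 0.008892 = 0.077965

0.0780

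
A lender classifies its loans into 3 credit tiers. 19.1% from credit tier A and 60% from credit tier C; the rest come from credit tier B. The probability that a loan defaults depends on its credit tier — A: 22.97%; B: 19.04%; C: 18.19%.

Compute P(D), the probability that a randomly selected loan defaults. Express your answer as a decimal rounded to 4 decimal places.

P(B) = 1 − (0.191 + 0.6) = 0.209.
Using total probability over the partition,
P(D) = P(D|A)·P(A) + P(D|B)·P(B) + P(D|C)·P(C)
      = 0.2297·0.191 + 0.1904·0.209 + 0.1819·0.6
      = 0.0438727 + 0.0397936 + 0.10914 = 0.1928063

P(D) ≈ 0.1928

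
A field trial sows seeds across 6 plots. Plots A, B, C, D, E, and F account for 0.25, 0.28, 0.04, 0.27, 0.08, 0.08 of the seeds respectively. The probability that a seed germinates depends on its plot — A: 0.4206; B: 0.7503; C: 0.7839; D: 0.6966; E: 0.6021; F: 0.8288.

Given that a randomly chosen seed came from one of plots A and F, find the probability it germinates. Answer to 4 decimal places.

Let S = {A, F}.
P(S) = 0.25 + 0.08 = 0.33.
P(G ∩ S) = 0.4206·0.25 + 0.8288·0.08 = 0.10515 + 0.066304 = 0.171454.
P(G | S) = 0.171454 / 0.33 = 0.519558…

P(G|S) ≈ 0.5196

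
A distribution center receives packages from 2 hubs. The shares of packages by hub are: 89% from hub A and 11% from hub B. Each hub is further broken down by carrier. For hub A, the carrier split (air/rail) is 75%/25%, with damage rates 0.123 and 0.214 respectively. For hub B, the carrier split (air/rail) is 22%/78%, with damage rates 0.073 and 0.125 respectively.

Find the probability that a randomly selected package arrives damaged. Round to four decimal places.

0.1422

P(D|A) = 0.75·0.123 + 0.25·0.214 = 0.09225 + 0.0535 = 0.14575
P(D|B) = 0.22·0.073 + 0.78·0.125 = 0.01606 + 0.0975 = 0.11356
By total probability over the outer partition,
P(D) = 0.89·0.14575 + 0.11·0.11356
      = 0.1297175 + 0.0124916 = 0.1422091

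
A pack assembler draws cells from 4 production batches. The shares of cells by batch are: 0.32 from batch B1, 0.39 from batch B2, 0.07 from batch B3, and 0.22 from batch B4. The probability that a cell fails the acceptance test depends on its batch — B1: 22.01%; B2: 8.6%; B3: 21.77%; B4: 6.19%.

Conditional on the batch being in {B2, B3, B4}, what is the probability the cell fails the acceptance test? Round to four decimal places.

Let S = {B2, B3, B4}.
P(S) = 0.39 + 0.07 + 0.22 = 0.68.
P(F ∩ S) = 0.086·0.39 + 0.2177·0.07 + 0.0619·0.22 = 0.03354 + 0.015239 + 0.013618 = 0.062397.
P(F | S) = 0.062397 / 0.68 = 0.091760…

0.0918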